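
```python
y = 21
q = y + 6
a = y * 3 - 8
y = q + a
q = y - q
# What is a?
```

Trace:
`y = 21` → y = 21
`q = y + 6` → q = 27
`a = y * 3 - 8` → a = 55
`y = q + a` → y = 82
`q = y - q` → q = 55
So a = 55

Answer: 55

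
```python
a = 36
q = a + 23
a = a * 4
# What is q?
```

Trace:
`a = 36` → a = 36
`q = a + 23` → q = 59
`a = a * 4` → a = 144
So q = 59

Answer: 59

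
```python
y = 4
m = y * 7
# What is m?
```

Trace:
`y = 4` → y = 4
`m = y * 7` → m = 28
So m = 28

Answer: 28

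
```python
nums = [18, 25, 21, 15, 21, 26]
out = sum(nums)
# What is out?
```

Trace:
`nums = [18, 25, 21, 15, 21, 26]` → nums = [18, 25, 21, 15, 21, 26]
`out = sum(nums)` → out = 126
So out = 126

Answer: 126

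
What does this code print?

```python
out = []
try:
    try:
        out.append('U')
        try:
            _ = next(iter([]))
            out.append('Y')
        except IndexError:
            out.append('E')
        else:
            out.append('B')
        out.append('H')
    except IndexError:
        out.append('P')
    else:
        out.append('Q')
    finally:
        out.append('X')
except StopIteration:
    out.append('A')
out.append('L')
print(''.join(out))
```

Execution trace: 'U' (try body) → 'X' (finally) → 'A' (outer except StopIteration) → 'L' (after the try/except). Output: UXAL

Answer: UXAL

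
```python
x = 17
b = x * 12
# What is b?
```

Trace:
`x = 17` → x = 17
`b = x * 12` → b = 204
So b = 204

Answer: 204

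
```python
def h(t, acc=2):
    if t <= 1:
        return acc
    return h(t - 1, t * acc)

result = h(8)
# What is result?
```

Accumulator trace (n, acc): (8, 2) -> (7, 16) -> (6, 112) -> (5, 672) -> (4, 3360) -> (3, 13440) -> (2, 40320) -> (1, 80640) -> return 80640

Answer: 80640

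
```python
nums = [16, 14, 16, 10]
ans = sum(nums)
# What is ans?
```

Trace:
`nums = [16, 14, 16, 10]` → nums = [16, 14, 16, 10]
`ans = sum(nums)` → ans = 56
So ans = 56

Answer: 56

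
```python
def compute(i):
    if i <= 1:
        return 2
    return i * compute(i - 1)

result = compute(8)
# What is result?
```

compute(8) = 8 * 7 * 6 * 5 * 4 * 3 * 2 * 2 = 80640

Answer: 80640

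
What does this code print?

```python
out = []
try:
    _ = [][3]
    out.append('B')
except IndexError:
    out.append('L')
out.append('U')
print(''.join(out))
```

Execution trace: 'L' (except IndexError) → 'U' (after the try/except). Output: LU

Answer: LU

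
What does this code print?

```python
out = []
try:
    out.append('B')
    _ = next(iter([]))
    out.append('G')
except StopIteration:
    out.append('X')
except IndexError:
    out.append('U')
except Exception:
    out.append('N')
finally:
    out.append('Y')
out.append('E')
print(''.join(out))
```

Execution trace: 'B' (try body) → 'X' (except StopIteration) → 'Y' (finally) → 'E' (after the try/except). Output: BXYE

Answer: BXYE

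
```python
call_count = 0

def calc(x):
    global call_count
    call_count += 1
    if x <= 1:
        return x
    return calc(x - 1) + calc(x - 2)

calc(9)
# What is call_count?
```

Calls(x) = 1 + Calls(x-1) + Calls(x-2); Calls(0)=Calls(1)=1. For x=9 this gives 109.

Answer: 109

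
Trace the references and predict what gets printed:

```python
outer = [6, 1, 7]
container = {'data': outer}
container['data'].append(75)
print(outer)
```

Key concept: dict holds reference to list.
Step by step:
`outer = [6, 1, 7]` → outer = [6, 1, 7]
`container = {'data': outer}` → container = {'data': [6, 1, 7]}
`container['data'].append(75)` → outer = [6, 1, 7, 75]; container = {'data': [6, 1, 7, 75]}
`print(outer)` → prints [6, 1, 7, 75]

Answer: [6, 1, 7, 75]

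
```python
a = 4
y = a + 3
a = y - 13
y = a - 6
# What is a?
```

Trace:
`a = 4` → a = 4
`y = a + 3` → y = 7
`a = y - 13` → a = -6
`y = a - 6` → y = -12
So a = -6

Answer: -6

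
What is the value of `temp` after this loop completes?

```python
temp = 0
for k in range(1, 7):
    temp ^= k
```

XOR of 1 to 6
`temp` takes the values: 0 → 1 → 3 → 0 → 4 → 1 → 7

Answer: 7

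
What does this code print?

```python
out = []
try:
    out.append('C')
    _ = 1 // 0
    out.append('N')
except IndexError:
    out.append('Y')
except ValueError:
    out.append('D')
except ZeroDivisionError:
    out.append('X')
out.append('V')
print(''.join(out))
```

Execution trace: 'C' (try body) → 'X' (except ZeroDivisionError) → 'V' (after the try/except). Output: CXV

Answer: CXV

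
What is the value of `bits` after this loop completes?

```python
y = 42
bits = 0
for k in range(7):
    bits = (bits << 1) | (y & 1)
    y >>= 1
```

Reverse lowest 7 bits of 42
`bits` takes the values: 0 → 1 → 2 → 5 → 10 → 21 → 42

Answer: 42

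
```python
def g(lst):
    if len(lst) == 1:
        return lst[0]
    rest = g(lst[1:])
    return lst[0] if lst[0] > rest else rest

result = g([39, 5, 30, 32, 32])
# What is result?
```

Recursive max over [39, 5, 30, 32, 32] = 39

Answer: 39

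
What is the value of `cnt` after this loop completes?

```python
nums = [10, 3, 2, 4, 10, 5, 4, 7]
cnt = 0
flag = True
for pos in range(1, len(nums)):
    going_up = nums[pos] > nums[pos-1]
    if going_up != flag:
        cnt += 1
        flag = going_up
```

Count direction changes in [10, 3, 2, 4, 10, 5, 4, 7]
`cnt` takes the values: 0 → 1 → 2 → 3 → 4

Answer: 4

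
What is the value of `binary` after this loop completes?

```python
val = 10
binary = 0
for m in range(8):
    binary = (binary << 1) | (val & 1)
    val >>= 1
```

Reverse lowest 8 bits of 10
`binary` takes the values: 0 → 1 → 2 → 5 → 10 → 20 → 40 → 80

Answer: 80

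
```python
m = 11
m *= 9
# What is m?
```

Trace:
`m = 11` → m = 11
`m *= 9` → m = 99
So m = 99

Answer: 99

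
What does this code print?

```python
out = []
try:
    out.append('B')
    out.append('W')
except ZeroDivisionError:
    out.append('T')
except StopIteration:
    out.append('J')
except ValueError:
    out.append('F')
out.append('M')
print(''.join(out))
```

Execution trace: 'B' (try body) → 'W' (try body, no exception) → 'M' (after the try/except). Output: BWM

Answer: BWM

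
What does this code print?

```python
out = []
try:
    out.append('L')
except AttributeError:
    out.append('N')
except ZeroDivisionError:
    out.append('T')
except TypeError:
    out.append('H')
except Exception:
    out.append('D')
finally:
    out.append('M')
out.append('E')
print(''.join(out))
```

Execution trace: 'L' (try body, no exception) → 'M' (finally) → 'E' (after the try/except). Output: LME

Answer: LME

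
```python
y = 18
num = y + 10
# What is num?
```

Trace:
`y = 18` → y = 18
`num = y + 10` → num = 28
So num = 28

Answer: 28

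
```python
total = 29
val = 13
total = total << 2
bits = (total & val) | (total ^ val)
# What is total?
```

Trace:
`total = 29` → total = 29
`val = 13` → val = 13
`total = total << 2` → total = 116
`bits = (total & val) | (total ^ val)` → bits = 125
So total = 116

Answer: 116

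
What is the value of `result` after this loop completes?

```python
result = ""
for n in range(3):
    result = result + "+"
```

Repeat '+' 3 times
`result` takes the values: "" → "+" → "++" → "+++"

Answer: "+++"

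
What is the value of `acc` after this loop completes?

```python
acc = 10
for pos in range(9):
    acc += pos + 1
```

Start at 10, add 1 to 9 = 55
`acc` takes the values: 10 → 11 → 13 → 16 → 20 → 25 → 31 → 38 → 46 → 55

Answer: 55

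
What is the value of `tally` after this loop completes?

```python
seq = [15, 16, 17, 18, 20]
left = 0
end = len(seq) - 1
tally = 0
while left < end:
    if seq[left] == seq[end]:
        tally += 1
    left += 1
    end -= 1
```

Count matching pairs from ends
`tally` takes the values: 0

Answer: 0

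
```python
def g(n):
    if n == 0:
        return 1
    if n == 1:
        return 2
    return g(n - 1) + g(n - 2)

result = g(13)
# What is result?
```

Build up from base cases: g(0)=1, g(1)=2, g(2)=3, g(3)=5, g(4)=8, g(5)=13, g(6)=21, ..., g(13)=610

Answer: 610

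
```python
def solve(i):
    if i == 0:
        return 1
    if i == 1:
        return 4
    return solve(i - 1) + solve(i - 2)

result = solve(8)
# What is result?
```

Build up from base cases: solve(0)=1, solve(1)=4, solve(2)=5, solve(3)=9, solve(4)=14, solve(5)=23, solve(6)=37, ..., solve(8)=97

Answer: 97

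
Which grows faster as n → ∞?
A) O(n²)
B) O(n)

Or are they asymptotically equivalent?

O(n²) vs O(n): Higher order terms dominate.

Answer: A) O(n²) grows faster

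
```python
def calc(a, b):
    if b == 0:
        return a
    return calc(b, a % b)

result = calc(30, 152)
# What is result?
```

calc(30, 152) -> calc(152, 30) -> calc(30, 2) -> calc(2, 0) -> 2

Answer: 2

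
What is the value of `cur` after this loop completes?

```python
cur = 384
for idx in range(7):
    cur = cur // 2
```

Halve 7 times: 384 // 2^7 = 3
`cur` takes the values: 384 → 192 → 96 → 48 → 24 → 12 → 6 → 3

Answer: 3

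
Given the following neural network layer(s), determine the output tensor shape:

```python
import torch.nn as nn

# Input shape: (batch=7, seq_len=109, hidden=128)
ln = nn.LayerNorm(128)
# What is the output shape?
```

Input: (7, 109, 128) -> Output: (7, 109, 128)

Answer: (7, 109, 128)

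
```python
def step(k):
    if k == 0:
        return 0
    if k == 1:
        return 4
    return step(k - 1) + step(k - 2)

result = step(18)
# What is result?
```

Build up from base cases: step(0)=0, step(1)=4, step(2)=4, step(3)=8, step(4)=12, step(5)=20, step(6)=32, ..., step(18)=10336

Answer: 10336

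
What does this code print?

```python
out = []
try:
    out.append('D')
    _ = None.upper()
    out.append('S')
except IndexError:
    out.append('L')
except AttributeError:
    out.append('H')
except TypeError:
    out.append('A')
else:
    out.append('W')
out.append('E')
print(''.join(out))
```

Execution trace: 'D' (try body) → 'H' (except AttributeError) → 'E' (after the try/except). Output: DHE

Answer: DHE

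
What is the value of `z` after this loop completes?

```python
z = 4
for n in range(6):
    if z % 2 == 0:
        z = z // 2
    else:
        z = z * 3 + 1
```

Collatz-style transformation from 4
`z` takes the values: 4 → 2 → 1 → 4 → 2 → 1 → 4

Answer: 4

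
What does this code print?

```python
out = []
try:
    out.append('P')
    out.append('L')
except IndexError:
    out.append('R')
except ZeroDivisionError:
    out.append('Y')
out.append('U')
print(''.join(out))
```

Execution trace: 'P' (try body) → 'L' (try body, no exception) → 'U' (after the try/except). Output: PLU

Answer: PLU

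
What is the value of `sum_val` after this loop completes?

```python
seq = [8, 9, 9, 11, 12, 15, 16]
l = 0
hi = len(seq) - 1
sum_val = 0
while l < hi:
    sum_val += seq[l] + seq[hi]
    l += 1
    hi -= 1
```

Sum of pairs from ends
`sum_val` takes the values: 0 → 24 → 48 → 69

Answer: 69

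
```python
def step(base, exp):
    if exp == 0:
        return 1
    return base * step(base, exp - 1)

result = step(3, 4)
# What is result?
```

step(3, 4) = 3 * 3 * 3 * 3 = 81

Answer: 81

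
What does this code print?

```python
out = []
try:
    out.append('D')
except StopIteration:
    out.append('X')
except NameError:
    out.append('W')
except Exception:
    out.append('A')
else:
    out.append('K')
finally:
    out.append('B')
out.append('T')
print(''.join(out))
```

Execution trace: 'D' (try body, no exception) → 'K' (else) → 'B' (finally) → 'T' (after the try/except). Output: DKBT

Answer: DKBT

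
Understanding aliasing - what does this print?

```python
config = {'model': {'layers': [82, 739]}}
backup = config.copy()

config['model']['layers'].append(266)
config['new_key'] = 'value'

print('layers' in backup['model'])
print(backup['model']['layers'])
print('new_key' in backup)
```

Key concept: shallow copy gotcha with nested dict.
Step by step:
`config = {'model': {'layers': [82, 739]}}` → config = {'model': {'layers': [82, 739]}}
`backup = config.copy()` → backup = {'model': {'layers': [82, 739]}}
`config['model']['layers'].append(266)` → config = {'model': {'layers': [82, 739, 266]}}; backup = {'model': {'layers': [82, 739, 266]}}
`config['new_key'] = 'value'` → config = {'model': {'layers': [82, 739, 266]}, 'new_key': 'value'}
`print('layers' in backup['model'])` → prints True
`print(backup['model']['layers'])` → prints [82, 739, 266]
`print('new_key' in backup)` → prints False

Answer:
True
[82, 739, 266]
False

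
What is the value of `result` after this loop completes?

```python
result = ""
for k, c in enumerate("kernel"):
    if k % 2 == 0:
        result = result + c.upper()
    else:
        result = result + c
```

Uppercase even positions in 'kernel'
`result` takes the values: "" → "K" → "Ke" → "KeR" → "KeRn" → "KeRnE" → "KeRnEl"

Answer: "KeRnEl"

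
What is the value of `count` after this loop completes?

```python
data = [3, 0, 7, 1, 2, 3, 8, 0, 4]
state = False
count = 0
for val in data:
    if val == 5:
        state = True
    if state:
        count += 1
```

Count elements after first 5 in [3, 0, 7, 1, 2, 3, 8, 0, 4]
`count` takes the values: 0

Answer: 0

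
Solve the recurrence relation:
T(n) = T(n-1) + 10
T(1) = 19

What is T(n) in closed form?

Unrolling: T(n) = T(1) + 10·(n-1) = 19 + 10(n-1) = 10n + 9.

Answer: T(n) = 10n + 9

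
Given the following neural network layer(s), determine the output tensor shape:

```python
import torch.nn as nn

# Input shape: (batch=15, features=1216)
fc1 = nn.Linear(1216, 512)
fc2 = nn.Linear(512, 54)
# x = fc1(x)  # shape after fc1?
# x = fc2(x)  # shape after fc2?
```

Input: (15, 1216) -> after fc1: (15, 512) -> Output: (15, 54)

Answer: (15, 54)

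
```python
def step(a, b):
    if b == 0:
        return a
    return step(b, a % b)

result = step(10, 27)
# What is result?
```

step(10, 27) -> step(27, 10) -> step(10, 7) -> step(7, 3) -> step(3, 1) -> step(1, 0) -> 1

Answer: 1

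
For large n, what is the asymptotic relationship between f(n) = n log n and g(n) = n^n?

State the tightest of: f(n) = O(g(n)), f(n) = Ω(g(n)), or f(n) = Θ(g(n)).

n log n vs n^n: f(n) = O(g(n)) but not Ω(g(n)) — n^n grows strictly faster than n log n.

Answer: f(n) = O(g(n)) but not Ω(g(n)) — n^n grows strictly faster than n log n.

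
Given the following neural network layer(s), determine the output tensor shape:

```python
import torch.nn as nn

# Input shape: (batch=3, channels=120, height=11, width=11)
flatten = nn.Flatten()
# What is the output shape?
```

Input: (3, 120, 11, 11) -> Output: (3, 14520)

Answer: (3, 14520)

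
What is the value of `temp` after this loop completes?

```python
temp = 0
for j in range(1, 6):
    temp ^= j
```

XOR of 1 to 5
`temp` takes the values: 0 → 1 → 3 → 0 → 4 → 1

Answer: 1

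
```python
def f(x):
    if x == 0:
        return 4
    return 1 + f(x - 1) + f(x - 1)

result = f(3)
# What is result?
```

f(x) = 1 + 2·f(x-1), f(0)=4. Closed form: (4+1)·2^3 - 1 = 39.

Answer: 39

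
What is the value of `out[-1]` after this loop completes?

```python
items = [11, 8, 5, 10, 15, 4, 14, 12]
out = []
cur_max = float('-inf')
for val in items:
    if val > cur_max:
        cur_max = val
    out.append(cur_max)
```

Running max ends at 15
`out` takes the values: [] → [11] → [11, 11] → [11, 11, 11] → [11, 11, 11, 11] → [11, 11, 11, 11, 15] → [11, 11, 11, 11, 15, 15] → [11, 11, 11, 11, 15, 15, 15] → [11, 11, 11, 11, 15, 15, 15, 15]
So `out[-1]` = 15

Answer: 15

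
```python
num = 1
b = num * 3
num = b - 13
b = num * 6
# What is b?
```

Trace:
`num = 1` → num = 1
`b = num * 3` → b = 3
`num = b - 13` → num = -10
`b = num * 6` → b = -60
So b = -60

Answer: -60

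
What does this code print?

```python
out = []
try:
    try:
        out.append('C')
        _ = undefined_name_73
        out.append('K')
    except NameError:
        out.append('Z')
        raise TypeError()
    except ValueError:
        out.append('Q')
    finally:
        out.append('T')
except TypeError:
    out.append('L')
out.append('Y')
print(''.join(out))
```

Execution trace: 'C' (inner try body) → 'Z' (inner except NameError) → 'T' (inner finally) → 'L' (outer except TypeError) → 'Y' (after the try/except). Output: CZTLY

Answer: CZTLY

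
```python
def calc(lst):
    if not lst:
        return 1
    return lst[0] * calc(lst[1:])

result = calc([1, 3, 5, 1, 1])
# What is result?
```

Product over [1, 3, 5, 1, 1] = 1 * 3 * 5 * 1 * 1 = 15

Answer: 15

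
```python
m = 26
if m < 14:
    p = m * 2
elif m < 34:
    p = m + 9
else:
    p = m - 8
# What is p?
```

Trace:
`m = 26` → m = 26
`if m < 14: ...` → m < 14 is False, m < 34 is True → p = 35
So p = 35

Answer: 35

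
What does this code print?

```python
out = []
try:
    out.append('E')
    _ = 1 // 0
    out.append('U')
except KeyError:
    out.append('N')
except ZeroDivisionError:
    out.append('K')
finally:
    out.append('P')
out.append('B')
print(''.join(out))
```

Execution trace: 'E' (try body) → 'K' (except ZeroDivisionError) → 'P' (finally) → 'B' (after the try/except). Output: EKPB

Answer: EKPB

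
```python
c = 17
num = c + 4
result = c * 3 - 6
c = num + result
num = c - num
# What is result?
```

Trace:
`c = 17` → c = 17
`num = c + 4` → num = 21
`result = c * 3 - 6` → result = 45
`c = num + result` → c = 66
`num = c - num` → num = 45
So result = 45

Answer: 45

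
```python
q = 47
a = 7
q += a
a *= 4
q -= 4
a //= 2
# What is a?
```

Trace:
`q = 47` → q = 47
`a = 7` → a = 7
`q += a` → q = 54
`a *= 4` → a = 28
`q -= 4` → q = 50
`a //= 2` → a = 14
So a = 14

Answer: 14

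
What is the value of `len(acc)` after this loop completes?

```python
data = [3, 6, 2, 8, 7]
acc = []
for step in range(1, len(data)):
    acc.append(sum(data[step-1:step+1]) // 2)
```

Number of 2-element averages
`acc` takes the values: [] → [4] → [4, 4] → [4, 4, 5] → [4, 4, 5, 7]
So `len(acc)` = 4

Answer: 4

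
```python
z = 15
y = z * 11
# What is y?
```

Trace:
`z = 15` → z = 15
`y = z * 11` → y = 165
So y = 165

Answer: 165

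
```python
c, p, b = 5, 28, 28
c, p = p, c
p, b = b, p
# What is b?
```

Trace:
`c, p, b = 5, 28, 28` → c = 5; p = 28; b = 28
`c, p = p, c` → c = 28; p = 5
`p, b = b, p` → p = 28; b = 5
So b = 5

Answer: 5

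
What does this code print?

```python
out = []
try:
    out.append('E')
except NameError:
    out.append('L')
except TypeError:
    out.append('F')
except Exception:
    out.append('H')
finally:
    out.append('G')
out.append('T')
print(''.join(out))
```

Execution trace: 'E' (try body, no exception) → 'G' (finally) → 'T' (after the try/except). Output: EGT

Answer: EGT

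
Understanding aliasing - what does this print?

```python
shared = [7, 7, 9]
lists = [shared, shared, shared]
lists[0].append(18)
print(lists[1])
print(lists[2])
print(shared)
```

Key concept: list of same reference.
Step by step:
`shared = [7, 7, 9]` → shared = [7, 7, 9]
`lists = [shared, shared, shared]` → lists = [[7, 7, 9], [7, 7, 9], [7, 7, 9]]
`lists[0].append(18)` → shared = [7, 7, 9, 18]; lists = [[7, 7, 9, 18], [7, 7, 9, 18], [7, 7, 9, 18]]
`print(lists[1])` → prints [7, 7, 9, 18]
`print(lists[2])` → prints [7, 7, 9, 18]
`print(shared)` → prints [7, 7, 9, 18]

Answer:
[7, 7, 9, 18]
[7, 7, 9, 18]
[7, 7, 9, 18]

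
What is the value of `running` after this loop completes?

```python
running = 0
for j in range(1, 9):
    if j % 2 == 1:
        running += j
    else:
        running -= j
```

Add odd, subtract even
`running` takes the values: 0 → 1 → -1 → 2 → -2 → 3 → -3 → 4 → -4

Answer: -4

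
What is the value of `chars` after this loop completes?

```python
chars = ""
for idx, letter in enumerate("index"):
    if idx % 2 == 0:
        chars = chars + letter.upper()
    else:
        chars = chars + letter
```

Uppercase even positions in 'index'
`chars` takes the values: "" → "I" → "In" → "InD" → "InDe" → "InDeX"

Answer: "InDeX"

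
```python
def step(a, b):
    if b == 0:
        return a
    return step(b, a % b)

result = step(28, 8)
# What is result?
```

step(28, 8) -> step(8, 4) -> step(4, 0) -> 4

Answer: 4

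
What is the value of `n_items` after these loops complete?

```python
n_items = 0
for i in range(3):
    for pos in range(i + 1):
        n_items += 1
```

Triangle: 1 + 2 + ... + 3
`n_items` takes the values: 0 → 1 → 2 → 3 → 4 → 5 → 6

Answer: 6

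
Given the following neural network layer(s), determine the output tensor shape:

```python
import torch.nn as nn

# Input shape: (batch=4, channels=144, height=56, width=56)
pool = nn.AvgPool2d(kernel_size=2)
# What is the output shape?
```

Input: (4, 144, 56, 56) -> Output: (4, 144, 28, 28)

Answer: (4, 144, 28, 28)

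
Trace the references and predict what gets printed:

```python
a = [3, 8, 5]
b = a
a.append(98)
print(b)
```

Key concept: basic list aliasing.
Step by step:
`a = [3, 8, 5]` → a = [3, 8, 5]
`b = a` → b = [3, 8, 5] (same object as a)
`a.append(98)` → a = [3, 8, 5, 98] (same object as b); b = [3, 8, 5, 98] (same object as a)
`print(b)` → prints [3, 8, 5, 98]

Answer: [3, 8, 5, 98]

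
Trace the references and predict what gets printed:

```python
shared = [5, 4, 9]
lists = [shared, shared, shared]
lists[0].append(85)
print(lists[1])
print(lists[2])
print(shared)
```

Key concept: list of same reference.
Step by step:
`shared = [5, 4, 9]` → shared = [5, 4, 9]
`lists = [shared, shared, shared]` → lists = [[5, 4, 9], [5, 4, 9], [5, 4, 9]]
`lists[0].append(85)` → shared = [5, 4, 9, 85]; lists = [[5, 4, 9, 85], [5, 4, 9, 85], [5, 4, 9, 85]]
`print(lists[1])` → prints [5, 4, 9, 85]
`print(lists[2])` → prints [5, 4, 9, 85]
`print(shared)` → prints [5, 4, 9, 85]

Answer:
[5, 4, 9, 85]
[5, 4, 9, 85]
[5, 4, 9, 85]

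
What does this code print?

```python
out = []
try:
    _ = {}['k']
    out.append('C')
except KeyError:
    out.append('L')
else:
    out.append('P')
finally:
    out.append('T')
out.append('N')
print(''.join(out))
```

Execution trace: 'L' (except KeyError) → 'T' (finally) → 'N' (after the try/except). Output: LTN

Answer: LTN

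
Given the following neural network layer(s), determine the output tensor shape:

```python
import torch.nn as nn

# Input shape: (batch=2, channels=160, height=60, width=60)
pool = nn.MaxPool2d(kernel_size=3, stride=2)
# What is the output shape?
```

Input: (2, 160, 60, 60) -> Output: (2, 160, 29, 29)

Answer: (2, 160, 29, 29)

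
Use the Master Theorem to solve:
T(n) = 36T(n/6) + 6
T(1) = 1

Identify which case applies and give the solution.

a=36, b=6, f(n)=6. log_6(36) = 2. Since c=0 < 2, Case 1 applies: T(n) = Θ(n^log_b(a)) = O(n^2).

Answer: O(n^2) - Case 1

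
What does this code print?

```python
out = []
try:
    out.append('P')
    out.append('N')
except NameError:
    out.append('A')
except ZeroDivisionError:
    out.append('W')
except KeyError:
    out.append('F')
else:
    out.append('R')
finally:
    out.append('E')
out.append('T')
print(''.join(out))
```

Execution trace: 'P' (try body) → 'N' (try body, no exception) → 'R' (else) → 'E' (finally) → 'T' (after the try/except). Output: PNRET

Answer: PNRET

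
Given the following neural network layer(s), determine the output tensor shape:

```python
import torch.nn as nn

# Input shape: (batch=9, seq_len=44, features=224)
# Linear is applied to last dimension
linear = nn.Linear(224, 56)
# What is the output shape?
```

Input: (9, 44, 224) -> Output: (9, 44, 56)

Answer: (9, 44, 56)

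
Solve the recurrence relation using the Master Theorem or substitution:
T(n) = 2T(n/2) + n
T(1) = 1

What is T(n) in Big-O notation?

By Master Theorem: a=2, b=2, f(n)=n. Since log_2(2) = 1 and f(n) = Θ(n^1), Case 2 applies. T(n) = O(n log n).

Answer: O(n log n)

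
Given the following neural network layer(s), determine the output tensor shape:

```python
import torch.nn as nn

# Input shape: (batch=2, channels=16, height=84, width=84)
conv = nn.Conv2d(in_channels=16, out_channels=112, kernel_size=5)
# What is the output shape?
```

Input: (2, 16, 84, 84) -> Output: (2, 112, 80, 80)

Answer: (2, 112, 80, 80)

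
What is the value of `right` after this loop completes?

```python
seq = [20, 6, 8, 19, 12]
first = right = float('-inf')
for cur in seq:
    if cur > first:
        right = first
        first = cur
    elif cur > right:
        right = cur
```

Second largest (with repeats) in [20, 6, 8, 19, 12]
`right` takes the values: -inf → 6 → 8 → 19

Answer: 19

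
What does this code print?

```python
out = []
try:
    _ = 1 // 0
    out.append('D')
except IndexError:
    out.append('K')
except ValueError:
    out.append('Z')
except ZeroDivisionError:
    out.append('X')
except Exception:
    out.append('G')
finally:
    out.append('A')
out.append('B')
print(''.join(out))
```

Execution trace: 'X' (except ZeroDivisionError) → 'A' (finally) → 'B' (after the try/except). Output: XAB

Answer: XAB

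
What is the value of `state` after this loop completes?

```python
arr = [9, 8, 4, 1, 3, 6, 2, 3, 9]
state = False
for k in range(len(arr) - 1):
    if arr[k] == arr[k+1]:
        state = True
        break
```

Check consecutive duplicates in [9, 8, 4, 1, 3, 6, 2, 3, 9]
`state` takes the values: False

Answer: False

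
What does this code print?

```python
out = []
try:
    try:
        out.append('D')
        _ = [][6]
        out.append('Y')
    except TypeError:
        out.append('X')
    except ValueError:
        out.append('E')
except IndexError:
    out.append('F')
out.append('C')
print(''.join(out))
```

Execution trace: 'D' (try body) → 'F' (outer except IndexError) → 'C' (after the try/except). Output: DFC

Answer: DFC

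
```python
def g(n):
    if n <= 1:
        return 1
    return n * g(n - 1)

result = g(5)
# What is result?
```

g(5) = 5 * 4 * 3 * 2 * 1 = 120

Answer: 120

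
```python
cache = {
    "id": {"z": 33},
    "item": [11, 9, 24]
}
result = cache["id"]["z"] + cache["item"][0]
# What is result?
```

Trace:
`cache = { ...` → cache = {'id': {'z': 33}, 'item': [11, 9, 24]}
`result = cache["id"]["z"] + cache["item"][0]` → result = 44
So result = 44

Answer: 44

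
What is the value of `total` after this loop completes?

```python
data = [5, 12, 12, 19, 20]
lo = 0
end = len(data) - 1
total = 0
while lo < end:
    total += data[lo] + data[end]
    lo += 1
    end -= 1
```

Sum of pairs from ends
`total` takes the values: 0 → 25 → 56

Answer: 56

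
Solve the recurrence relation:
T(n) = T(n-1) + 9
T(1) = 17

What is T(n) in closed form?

Unrolling: T(n) = T(1) + 9·(n-1) = 17 + 9(n-1) = 9n + 8.

Answer: T(n) = 9n + 8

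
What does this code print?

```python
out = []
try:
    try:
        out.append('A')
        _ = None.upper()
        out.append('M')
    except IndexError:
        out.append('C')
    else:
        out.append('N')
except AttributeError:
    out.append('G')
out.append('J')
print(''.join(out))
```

Execution trace: 'A' (try body) → 'G' (outer except AttributeError) → 'J' (after the try/except). Output: AGJ

Answer: AGJ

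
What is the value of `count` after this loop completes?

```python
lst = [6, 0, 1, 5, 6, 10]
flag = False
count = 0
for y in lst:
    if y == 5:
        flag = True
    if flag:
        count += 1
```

Count elements after first 5 in [6, 0, 1, 5, 6, 10]
`count` takes the values: 0 → 1 → 2 → 3

Answer: 3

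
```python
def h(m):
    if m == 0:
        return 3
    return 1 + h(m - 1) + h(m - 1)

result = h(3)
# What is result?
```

h(m) = 1 + 2·h(m-1), h(0)=3. Closed form: (3+1)·2^3 - 1 = 31.

Answer: 31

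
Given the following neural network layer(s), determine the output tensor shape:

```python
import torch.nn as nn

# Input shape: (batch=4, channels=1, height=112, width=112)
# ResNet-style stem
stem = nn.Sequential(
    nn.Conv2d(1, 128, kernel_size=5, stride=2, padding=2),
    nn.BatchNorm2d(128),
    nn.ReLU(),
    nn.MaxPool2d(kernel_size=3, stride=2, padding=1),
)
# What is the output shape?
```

Input: (4, 1, 112, 112) -> after Conv2d 5x5 stride=2: (4, 128, 56, 56) -> Output: (4, 128, 28, 28)

Answer: (4, 128, 28, 28)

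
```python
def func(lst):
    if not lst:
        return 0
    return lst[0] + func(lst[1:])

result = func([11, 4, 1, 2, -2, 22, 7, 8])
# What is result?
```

11 + 4 + 1 + 2 + (-2) + 22 + 7 + 8 + 0 = 53

Answer: 53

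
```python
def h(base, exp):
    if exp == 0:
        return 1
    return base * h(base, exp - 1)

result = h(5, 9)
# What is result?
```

h(5, 9) = 5 * 5 * 5 * 5 * 5 * 5 * 5 * 5 * 5 = 1953125

Answer: 1953125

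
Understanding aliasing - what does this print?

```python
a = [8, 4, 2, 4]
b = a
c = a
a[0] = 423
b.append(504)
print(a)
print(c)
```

Key concept: multiple aliases.
Step by step:
`a = [8, 4, 2, 4]` → a = [8, 4, 2, 4]
`b = a` → b = [8, 4, 2, 4] (same object as a)
`c = a` → c = [8, 4, 2, 4] (same object as a, b)
`a[0] = 423` → a = [423, 4, 2, 4] (same object as b, c); b = [423, 4, 2, 4] (same object as a, c); c = [423, 4, 2, 4] (same object as a, b)
`b.append(504)` → a = [423, 4, 2, 4, 504] (same object as b, c); b = [423, 4, 2, 4, 504] (same object as a, c); c = [423, 4, 2, 4, 504] (same object as a, b)
`print(a)` → prints [423, 4, 2, 4, 504]
`print(c)` → prints [423, 4, 2, 4, 504]

Answer:
[423, 4, 2, 4, 504]
[423, 4, 2, 4, 504]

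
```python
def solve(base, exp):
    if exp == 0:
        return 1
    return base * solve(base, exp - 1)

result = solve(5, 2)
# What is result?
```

solve(5, 2) = 5 * 5 = 25

Answer: 25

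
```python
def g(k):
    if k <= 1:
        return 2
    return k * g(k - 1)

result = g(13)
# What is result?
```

g(13) = 13 * 12 * 11 * 10 * 9 * 8 * 7 * 6 * 5 * 4 * 3 * 2 * 2 = 12454041600

Answer: 12454041600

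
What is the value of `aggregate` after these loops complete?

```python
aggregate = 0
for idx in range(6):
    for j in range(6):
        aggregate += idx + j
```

Sum of all idx+j for idx,j in 6x6
`aggregate` takes the values: 0 → 1 → 3 → 6 → 10 → 15 → 16 → 18 → 21 → 25 → 30 → 36 → 38 → 41 → 45 → 50 → 56 → 63 → 66 → 70 → 75 → 81 → 88 → 96 → 100 → 105 → 111 → 118 → 126 → 135 → 140 → 146 → 153 → 161 → 170 → 180

Answer: 180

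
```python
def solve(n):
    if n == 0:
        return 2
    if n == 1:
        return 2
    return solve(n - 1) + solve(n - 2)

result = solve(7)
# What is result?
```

Build up from base cases: solve(0)=2, solve(1)=2, solve(2)=4, solve(3)=6, solve(4)=10, solve(5)=16, solve(6)=26, ..., solve(7)=42

Answer: 42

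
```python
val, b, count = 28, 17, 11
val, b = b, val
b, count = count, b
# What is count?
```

Trace:
`val, b, count = 28, 17, 11` → val = 28; b = 17; count = 11
`val, b = b, val` → val = 17; b = 28
`b, count = count, b` → b = 11; count = 28
So count = 28

Answer: 28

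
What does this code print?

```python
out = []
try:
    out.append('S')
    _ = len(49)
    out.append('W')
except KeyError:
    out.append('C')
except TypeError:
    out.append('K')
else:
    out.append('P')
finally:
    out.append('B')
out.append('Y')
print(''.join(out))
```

Execution trace: 'S' (try body) → 'K' (except TypeError) → 'B' (finally) → 'Y' (after the try/except). Output: SKBY

Answer: SKBY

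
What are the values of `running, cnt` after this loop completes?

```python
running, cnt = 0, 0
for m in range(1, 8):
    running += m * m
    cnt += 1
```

Sum of squares and count
`running, cnt` takes the values: (0, 0) → (1, 0) → (1, 1) → (5, 1) → (5, 2) → (14, 2) → (14, 3) → (30, 3) → (30, 4) → (55, 4) → (55, 5) → (91, 5) → (91, 6) → (140, 6) → (140, 7)

Answer: 140, 7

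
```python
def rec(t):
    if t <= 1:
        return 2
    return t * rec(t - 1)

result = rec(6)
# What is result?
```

rec(6) = 6 * 5 * 4 * 3 * 2 * 2 = 1440

Answer: 1440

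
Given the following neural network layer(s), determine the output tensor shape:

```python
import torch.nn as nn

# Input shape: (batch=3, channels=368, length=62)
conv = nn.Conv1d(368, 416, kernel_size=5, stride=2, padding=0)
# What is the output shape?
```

Input: (3, 368, 62) -> Output: (3, 416, 29)

Answer: (3, 416, 29)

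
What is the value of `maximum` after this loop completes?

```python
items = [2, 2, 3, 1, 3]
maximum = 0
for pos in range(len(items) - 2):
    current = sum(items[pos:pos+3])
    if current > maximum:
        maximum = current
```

Max sum of 3-element window in [2, 2, 3, 1, 3]
`maximum` takes the values: 0 → 7

Answer: 7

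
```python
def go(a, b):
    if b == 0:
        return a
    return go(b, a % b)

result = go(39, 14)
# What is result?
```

go(39, 14) -> go(14, 11) -> go(11, 3) -> go(3, 2) -> go(2, 1) -> go(1, 0) -> 1

Answer: 1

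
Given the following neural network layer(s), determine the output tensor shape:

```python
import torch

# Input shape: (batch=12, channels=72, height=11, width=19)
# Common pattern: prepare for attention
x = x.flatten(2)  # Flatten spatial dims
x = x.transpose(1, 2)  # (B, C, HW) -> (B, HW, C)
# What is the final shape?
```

Input: (12, 72, 11, 19) -> after flatten(2): (12, 72, 209) -> Output: (12, 209, 72)

Answer: (12, 209, 72)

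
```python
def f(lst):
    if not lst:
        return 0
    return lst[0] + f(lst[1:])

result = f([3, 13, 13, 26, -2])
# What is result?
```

3 + 13 + 13 + 26 + (-2) + 0 = 53

Answer: 53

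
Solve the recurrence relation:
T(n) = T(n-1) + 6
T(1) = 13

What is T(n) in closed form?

Unrolling: T(n) = T(1) + 6·(n-1) = 13 + 6(n-1) = 6n + 7.

Answer: T(n) = 6n + 7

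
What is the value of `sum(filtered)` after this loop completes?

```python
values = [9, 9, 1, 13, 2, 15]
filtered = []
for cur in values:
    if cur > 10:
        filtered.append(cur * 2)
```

Sum of doubled values > 10
`filtered` takes the values: [] → [26] → [26, 30]
So `sum(filtered)` = 56

Answer: 56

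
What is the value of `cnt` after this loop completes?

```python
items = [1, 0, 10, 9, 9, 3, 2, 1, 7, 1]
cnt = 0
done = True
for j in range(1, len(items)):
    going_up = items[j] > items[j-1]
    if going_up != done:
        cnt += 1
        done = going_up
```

Count direction changes in [1, 0, 10, 9, 9, 3, 2, 1, 7, 1]
`cnt` takes the values: 0 → 1 → 2 → 3 → 4 → 5

Answer: 5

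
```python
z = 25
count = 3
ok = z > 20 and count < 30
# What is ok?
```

Trace:
`z = 25` → z = 25
`count = 3` → count = 3
`ok = z > 20 and count < 30` → ok = True
So ok = True

Answer: True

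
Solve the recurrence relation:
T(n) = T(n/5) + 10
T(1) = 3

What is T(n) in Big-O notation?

Each step divides n by 5 and adds 10. After log_5(n) steps we reach T(1)=3. So T(n) = 10·log_5(n) + 3 = O(log n).

Answer: O(log n)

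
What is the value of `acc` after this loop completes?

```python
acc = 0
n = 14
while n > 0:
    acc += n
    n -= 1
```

Sum 14 down to 1
`acc` takes the values: 0 → 14 → 27 → 39 → 50 → 60 → 69 → 77 → 84 → 90 → 95 → 99 → 102 → 104 → 105

Answer: 105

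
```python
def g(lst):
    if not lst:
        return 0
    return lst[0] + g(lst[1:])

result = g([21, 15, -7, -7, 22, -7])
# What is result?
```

21 + 15 + (-7) + (-7) + 22 + (-7) + 0 = 37

Answer: 37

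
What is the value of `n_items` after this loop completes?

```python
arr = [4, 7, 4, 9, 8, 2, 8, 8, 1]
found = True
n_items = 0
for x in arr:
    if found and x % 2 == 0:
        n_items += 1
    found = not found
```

Count even values at even positions
`n_items` takes the values: 0 → 1 → 2 → 3 → 4

Answer: 4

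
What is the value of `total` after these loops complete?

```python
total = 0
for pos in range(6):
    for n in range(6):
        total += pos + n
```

Sum of all pos+n for pos,n in 6x6
`total` takes the values: 0 → 1 → 3 → 6 → 10 → 15 → 16 → 18 → 21 → 25 → 30 → 36 → 38 → 41 → 45 → 50 → 56 → 63 → 66 → 70 → 75 → 81 → 88 → 96 → 100 → 105 → 111 → 118 → 126 → 135 → 140 → 146 → 153 → 161 → 170 → 180

Answer: 180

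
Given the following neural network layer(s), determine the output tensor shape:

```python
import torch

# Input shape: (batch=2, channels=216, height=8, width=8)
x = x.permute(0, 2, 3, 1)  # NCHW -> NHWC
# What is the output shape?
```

Input: (2, 216, 8, 8) -> Output: (2, 8, 8, 216)

Answer: (2, 8, 8, 216)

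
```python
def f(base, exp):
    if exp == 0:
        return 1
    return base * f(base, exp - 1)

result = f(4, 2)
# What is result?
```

f(4, 2) = 4 * 4 = 16

Answer: 16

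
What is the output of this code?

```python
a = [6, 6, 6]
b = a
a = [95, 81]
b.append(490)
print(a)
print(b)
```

Key concept: rebinding vs mutation: a is rebound to a new list, b still points at the original.
Step by step:
`a = [6, 6, 6]` → a = [6, 6, 6]
`b = a` → b = [6, 6, 6] (same object as a)
`a = [95, 81]` → a = [95, 81]
`b.append(490)` → b = [6, 6, 6, 490]
`print(a)` → prints [95, 81]
`print(b)` → prints [6, 6, 6, 490]

Answer:
[95, 81]
[6, 6, 6, 490]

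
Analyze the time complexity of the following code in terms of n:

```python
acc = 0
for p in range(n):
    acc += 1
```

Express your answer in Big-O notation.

Each loop level contributes: n. Multiplying the contributions gives O(n).

Answer: O(n)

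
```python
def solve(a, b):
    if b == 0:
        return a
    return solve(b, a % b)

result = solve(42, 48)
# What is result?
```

solve(42, 48) -> solve(48, 42) -> solve(42, 6) -> solve(6, 0) -> 6

Answer: 6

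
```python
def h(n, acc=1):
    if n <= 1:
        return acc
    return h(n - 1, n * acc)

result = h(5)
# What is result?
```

Accumulator trace (n, acc): (5, 1) -> (4, 5) -> (3, 20) -> (2, 60) -> (1, 120) -> return 120

Answer: 120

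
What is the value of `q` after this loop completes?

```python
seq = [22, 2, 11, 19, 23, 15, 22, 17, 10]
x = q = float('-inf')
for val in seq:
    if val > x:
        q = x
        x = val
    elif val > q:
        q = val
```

Second largest (with repeats) in [22, 2, 11, 19, 23, 15, 22, 17, 10]
`q` takes the values: -inf → 2 → 11 → 19 → 22

Answer: 22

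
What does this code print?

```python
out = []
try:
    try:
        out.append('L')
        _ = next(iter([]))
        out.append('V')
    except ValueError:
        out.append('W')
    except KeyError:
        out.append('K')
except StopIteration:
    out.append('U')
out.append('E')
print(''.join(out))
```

Execution trace: 'L' (inner try body) → 'U' (outer except StopIteration) → 'E' (after the try/except). Output: LUE

Answer: LUE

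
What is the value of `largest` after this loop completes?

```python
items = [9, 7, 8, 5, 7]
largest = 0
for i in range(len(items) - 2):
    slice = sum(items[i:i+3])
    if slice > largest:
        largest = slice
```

Max sum of 3-element window in [9, 7, 8, 5, 7]
`largest` takes the values: 0 → 24

Answer: 24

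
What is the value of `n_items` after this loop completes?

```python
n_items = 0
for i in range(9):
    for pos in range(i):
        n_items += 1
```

Triangle number: 0+1+2+...+8
`n_items` takes the values: 0 → 1 → 2 → 3 → 4 → 5 → 6 → 7 → 8 → 9 → 10 → 11 → 12 → 13 → 14 → 15 → 16 → 17 → 18 → 19 → 20 → 21 → 22 → 23 → 24 → 25 → 26 → 27 → 28 → 29 → 30 → 31 → 32 → 33 → 34 → 35 → 36

Answer: 36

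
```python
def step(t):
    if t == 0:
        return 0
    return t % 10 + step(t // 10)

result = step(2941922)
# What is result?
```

Sum of digits of 2941922: 2 + 2 + 9 + 1 + 4 + 9 + 2 = 29

Answer: 29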